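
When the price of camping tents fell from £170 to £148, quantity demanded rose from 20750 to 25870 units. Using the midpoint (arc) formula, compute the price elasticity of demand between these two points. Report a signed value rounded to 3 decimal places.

%ΔQ = (25870 − 20750) / [(20750 + 25870)/2] = 5120/23310 = 0.219648…
%ΔP = (148 − 170) / [(170 + 148)/2] = -22/159 = -0.138364…
Arc Ed = %ΔQ / %ΔP = (5120/23310) / (-22/159) = -1.58745…

-1.587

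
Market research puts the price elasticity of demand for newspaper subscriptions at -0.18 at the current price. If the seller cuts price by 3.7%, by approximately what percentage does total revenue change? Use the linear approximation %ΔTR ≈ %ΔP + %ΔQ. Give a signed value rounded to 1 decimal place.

-3.0%

%ΔQ ≈ Ed × %ΔP = (-0.18) × (-3.7%) = +0.6660%
%ΔTR ≈ %ΔP + %ΔQ = (-3.7%) + (+0.6660%) = -3.0340%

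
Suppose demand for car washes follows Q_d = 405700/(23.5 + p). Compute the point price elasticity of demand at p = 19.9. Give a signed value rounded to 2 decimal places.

dQ_d/dp = −405700/(23.5 + p)² = -215.39. At p = 19.9, Q_d = 9347.93.
Ed = (dQ_d/dp)·(p/Q_d) = (-215.39) × (19.9/9347.93) = -0.4585…

-0.46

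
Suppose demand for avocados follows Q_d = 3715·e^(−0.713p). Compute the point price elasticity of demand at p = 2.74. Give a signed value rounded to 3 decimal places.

dQ_d/dp = −0.713·Q_d = -375.493. At p = 2.74, Q_d = 526.638.
Ed = (dQ_d/dp)·(p/Q_d) = (-375.493) × (2.74/526.638) = -1.95362

-1.954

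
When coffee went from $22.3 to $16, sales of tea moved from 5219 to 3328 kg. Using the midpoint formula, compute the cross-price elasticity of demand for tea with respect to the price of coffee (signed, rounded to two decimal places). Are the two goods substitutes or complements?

1.35; substitutes

%ΔQ_{tea} = (3328 − 5219)/avg = -1891/4273.5 = -0.442494…
%ΔP_{coffee} = (16 − 22.3)/avg = -6.3/19.15 = -0.328981…
E_cross = (-1891/4273.5) / (-6.3/19.15) = 1.3450…
E_cross > 0 ⇒ the goods are substitutes.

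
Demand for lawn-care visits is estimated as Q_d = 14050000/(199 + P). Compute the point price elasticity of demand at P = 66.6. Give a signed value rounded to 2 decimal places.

-0.25

dQ_d/dP = −14050000/(199 + P)² = -199.168. At P = 66.6, Q_d = 52899.1.
Ed = (dQ_d/dP)·(P/Q_d) = (-199.168) × (66.6/52899.1) = -0.2507…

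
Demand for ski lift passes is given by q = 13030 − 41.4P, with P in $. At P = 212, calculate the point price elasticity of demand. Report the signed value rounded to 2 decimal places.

dq/dP = −41.4. At P = 212, q = 13030 − 41.4(212) = 4253.2.
Ed = (dq/dP)·(P/q) = −41.4 × (212/4253.2) = -2.0635…

-2.06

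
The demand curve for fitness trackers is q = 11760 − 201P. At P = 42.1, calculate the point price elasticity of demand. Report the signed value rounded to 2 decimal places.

dq/dP = −201. At P = 42.1, q = 11760 − 201(42.1) = 3297.9.
Ed = (dq/dP)·(P/q) = −201 × (42.1/3297.9) = -2.5659…

-2.57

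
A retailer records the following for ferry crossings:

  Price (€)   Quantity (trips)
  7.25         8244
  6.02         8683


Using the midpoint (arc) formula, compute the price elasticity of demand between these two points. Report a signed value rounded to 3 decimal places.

-0.280

%ΔQ = (8683 − 8244) / [(8244 + 8683)/2] = 439/8463.5 = 0.051869…
%ΔP = (6.02 − 7.25) / [(7.25 + 6.02)/2] = -1.23/6.635 = -0.185380…
Arc Ed = %ΔQ / %ΔP = (439/8463.5) / (-1.23/6.635) = -0.27980…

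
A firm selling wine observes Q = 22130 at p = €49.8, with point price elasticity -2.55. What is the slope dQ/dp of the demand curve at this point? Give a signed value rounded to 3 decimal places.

-1133.163

Ed = (dQ/dp)·(p/Q) ⇒ dQ/dp = Ed·Q/p = (-2.55)·22130/49.8 = -1133.16265…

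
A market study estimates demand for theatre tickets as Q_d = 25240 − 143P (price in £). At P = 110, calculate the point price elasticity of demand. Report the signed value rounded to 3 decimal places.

dQ_d/dP = −143. At P = 110, Q_d = 25240 − 143(110) = 9510.
Ed = (dQ_d/dP)·(P/Q_d) = −143 × (110/9510) = -1.65404…

-1.654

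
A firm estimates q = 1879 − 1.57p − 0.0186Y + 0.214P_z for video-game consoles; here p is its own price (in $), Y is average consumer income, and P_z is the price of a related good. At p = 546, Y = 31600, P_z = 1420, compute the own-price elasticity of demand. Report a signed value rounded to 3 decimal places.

At the given values, q = 1879 − 1.57(546) − 0.0186(31600) + 0.214(1420) = 737.9.
∂q/∂p = −1.57.
E = (-1.57) × (546/737.9) = -1.16170…

-1.162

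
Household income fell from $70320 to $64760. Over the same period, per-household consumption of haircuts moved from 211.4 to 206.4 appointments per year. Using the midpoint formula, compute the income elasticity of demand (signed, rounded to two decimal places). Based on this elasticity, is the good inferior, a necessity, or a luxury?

0.29; necessity

%ΔQ = (206.4 − 211.4)/[( 211.4 + 206.4)/2] = -5/208.9 = -0.023934…
%ΔIncome = (64760 − 70320)/[( 70320 + 64760)/2] = -5560/67540 = -0.082321…
E_income = (-5/208.9) / (-5560/67540) = 0.2907…
0 < E_income < 1 ⇒ normal good, necessity.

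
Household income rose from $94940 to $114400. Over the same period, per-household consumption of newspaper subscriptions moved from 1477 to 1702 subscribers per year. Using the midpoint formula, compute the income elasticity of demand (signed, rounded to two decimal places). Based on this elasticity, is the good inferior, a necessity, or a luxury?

0.76; necessity

%ΔQ = (1702 − 1477)/[( 1477 + 1702)/2] = 225/1589.5 = 0.141553…
%ΔIncome = (114400 − 94940)/[( 94940 + 114400)/2] = 19460/104670 = 0.185917…
E_income = (225/1589.5) / (19460/104670) = 0.7613…
0 < E_income < 1 ⇒ normal good, necessity.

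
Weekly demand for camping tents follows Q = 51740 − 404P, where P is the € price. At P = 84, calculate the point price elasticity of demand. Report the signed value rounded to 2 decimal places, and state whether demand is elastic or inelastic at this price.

dQ/dP = −404. At P = 84, Q = 51740 − 404(84) = 17804.
Ed = (dQ/dP)·(P/Q) = −404 × (84/17804) = -1.9060…
|Ed| = 1.91 > 1, so demand is elastic.

-1.91; elastic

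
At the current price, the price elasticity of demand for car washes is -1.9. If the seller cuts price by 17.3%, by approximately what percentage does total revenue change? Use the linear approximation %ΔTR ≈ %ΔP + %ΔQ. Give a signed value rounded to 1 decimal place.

+15.6%

%ΔQ ≈ Ed × %ΔP = (-1.9) × (-17.3%) = +32.8700%
%ΔTR ≈ %ΔP + %ΔQ = (-17.3%) + (+32.8700%) = +15.5700%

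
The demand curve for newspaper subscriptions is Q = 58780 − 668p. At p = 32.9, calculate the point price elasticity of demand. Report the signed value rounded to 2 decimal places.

-0.60

dQ/dp = −668. At p = 32.9, Q = 58780 − 668(32.9) = 36802.8.
Ed = (dQ/dp)·(p/Q) = −668 × (32.9/36802.8) = -0.5971…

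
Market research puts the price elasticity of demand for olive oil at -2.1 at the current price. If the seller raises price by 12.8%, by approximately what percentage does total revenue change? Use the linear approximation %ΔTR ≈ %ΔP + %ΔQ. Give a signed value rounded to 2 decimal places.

%ΔQ ≈ Ed × %ΔP = (-2.1) × (+12.8%) = -26.8800%
%ΔTR ≈ %ΔP + %ΔQ = (+12.8%) + (-26.8800%) = -14.0800%

-14.08%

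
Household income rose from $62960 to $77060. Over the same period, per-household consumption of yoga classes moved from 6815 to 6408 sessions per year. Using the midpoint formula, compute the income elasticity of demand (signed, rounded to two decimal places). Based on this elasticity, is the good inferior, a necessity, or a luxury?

-0.31; inferior

%ΔQ = (6408 − 6815)/[( 6815 + 6408)/2] = -407/6611.5 = -0.061559…
%ΔIncome = (77060 − 62960)/[( 62960 + 77060)/2] = 14100/70010 = 0.201399…
E_income = (-407/6611.5) / (14100/70010) = -0.3056…
E_income < 0 ⇒ inferior good.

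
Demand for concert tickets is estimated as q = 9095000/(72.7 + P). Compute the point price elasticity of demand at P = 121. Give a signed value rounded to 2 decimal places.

dq/dP = −9095000/(72.7 + P)² = -242.406. At P = 121, q = 46954.1.
Ed = (dq/dP)·(P/q) = (-242.406) × (121/46954.1) = -0.6246…

-0.62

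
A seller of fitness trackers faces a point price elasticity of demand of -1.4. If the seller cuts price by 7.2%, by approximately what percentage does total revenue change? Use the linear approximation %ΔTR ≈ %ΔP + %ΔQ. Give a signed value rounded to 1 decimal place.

%ΔQ ≈ Ed × %ΔP = (-1.4) × (-7.2%) = +10.0800%
%ΔTR ≈ %ΔP + %ΔQ = (-7.2%) + (+10.0800%) = +2.8800%

+2.9%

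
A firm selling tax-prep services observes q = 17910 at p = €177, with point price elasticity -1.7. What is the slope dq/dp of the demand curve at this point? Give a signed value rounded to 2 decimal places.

-172.02

Ed = (dq/dp)·(p/q) ⇒ dq/dp = Ed·q/p = (-1.7)·17910/177 = -172.0169…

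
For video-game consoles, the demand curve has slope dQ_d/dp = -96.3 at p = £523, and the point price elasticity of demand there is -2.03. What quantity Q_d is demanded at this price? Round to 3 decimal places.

Ed = (dQ_d/dp)·(p/Q_d) ⇒ Q_d = (dQ_d/dp)·p/Ed = (-96.3)·523/(-2.03) = 24810.29556…

24810.296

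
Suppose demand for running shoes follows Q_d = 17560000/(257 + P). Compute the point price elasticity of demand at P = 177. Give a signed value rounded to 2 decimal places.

-0.41

dQ_d/dP = −17560000/(257 + P)² = -93.2277. At P = 177, Q_d = 40460.8.
Ed = (dQ_d/dP)·(P/Q_d) = (-93.2277) × (177/40460.8) = -0.4078…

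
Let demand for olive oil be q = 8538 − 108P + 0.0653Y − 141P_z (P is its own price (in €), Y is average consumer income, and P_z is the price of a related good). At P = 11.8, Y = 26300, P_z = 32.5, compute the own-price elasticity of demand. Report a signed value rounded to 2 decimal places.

-0.29

At the given values, q = 8538 − 108(11.8) + 0.0653(26300) − 141(32.5) = 4398.49.
∂q/∂P = −108.
E = (-108) × (11.8/4398.49) = -0.2897…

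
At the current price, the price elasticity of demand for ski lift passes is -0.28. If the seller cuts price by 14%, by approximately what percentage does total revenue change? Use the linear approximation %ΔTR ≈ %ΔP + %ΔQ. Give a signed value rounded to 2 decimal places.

%ΔQ ≈ Ed × %ΔP = (-0.28) × (-14%) = +3.9200%
%ΔTR ≈ %ΔP + %ΔQ = (-14%) + (+3.9200%) = -10.0800%

-10.08%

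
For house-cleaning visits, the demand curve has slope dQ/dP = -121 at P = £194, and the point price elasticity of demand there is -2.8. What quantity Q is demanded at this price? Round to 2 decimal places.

8383.57

Ed = (dQ/dP)·(P/Q) ⇒ Q = (dQ/dP)·P/Ed = (-121)·194/(-2.8) = 8383.5714…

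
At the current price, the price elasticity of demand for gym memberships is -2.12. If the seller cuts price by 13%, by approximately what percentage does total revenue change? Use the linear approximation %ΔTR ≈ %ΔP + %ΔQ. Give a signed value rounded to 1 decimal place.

+14.6%

%ΔQ ≈ Ed × %ΔP = (-2.12) × (-13%) = +27.5600%
%ΔTR ≈ %ΔP + %ΔQ = (-13%) + (+27.5600%) = +14.5600%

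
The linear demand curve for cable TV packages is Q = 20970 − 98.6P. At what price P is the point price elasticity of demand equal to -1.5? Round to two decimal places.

127.61

Ed = −98.6P/(20970 − 98.6P). Set this equal to -1.5:
98.6P = 1.5·(20970 − 98.6P) ⇒ 98.6P(1 + 1.5) = 1.5·20970
P = 1.5·20970 / (98.6·2.5) = 127.6064…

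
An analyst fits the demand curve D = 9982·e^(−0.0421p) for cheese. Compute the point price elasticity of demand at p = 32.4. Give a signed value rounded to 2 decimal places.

-1.36

dD/dp = −0.0421·D = -107.425. At p = 32.4, D = 2551.66.
Ed = (dD/dp)·(p/D) = (-107.425) × (32.4/2551.66) = -1.3640…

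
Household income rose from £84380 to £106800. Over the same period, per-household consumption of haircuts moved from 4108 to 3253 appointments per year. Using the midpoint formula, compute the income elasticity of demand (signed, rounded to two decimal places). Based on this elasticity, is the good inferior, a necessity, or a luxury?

-0.99; inferior

%ΔQ = (3253 − 4108)/[( 4108 + 3253)/2] = -855/3680.5 = -0.232305…
%ΔIncome = (106800 − 84380)/[( 84380 + 106800)/2] = 22420/95590 = 0.234543…
E_income = (-855/3680.5) / (22420/95590) = -0.9904…
E_income < 0 ⇒ inferior good.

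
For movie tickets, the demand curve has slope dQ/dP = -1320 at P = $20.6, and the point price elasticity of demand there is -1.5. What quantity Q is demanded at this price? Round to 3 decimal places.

18128.000

Ed = (dQ/dP)·(P/Q) ⇒ Q = (dQ/dP)·P/Ed = (-1320)·20.6/(-1.5) = 18128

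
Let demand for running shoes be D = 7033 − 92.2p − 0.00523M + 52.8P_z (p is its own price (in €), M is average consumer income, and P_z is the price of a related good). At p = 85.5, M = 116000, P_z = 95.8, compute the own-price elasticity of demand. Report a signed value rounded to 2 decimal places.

-2.19

At the given values, D = 7033 − 92.2(85.5) − 0.00523(116000) + 52.8(95.8) = 3601.46.
∂D/∂p = −92.2.
E = (-92.2) × (85.5/3601.46) = -2.1888…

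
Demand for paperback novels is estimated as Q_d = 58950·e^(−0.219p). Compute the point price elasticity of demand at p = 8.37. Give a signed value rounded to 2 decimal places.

-1.83

dQ_d/dp = −0.219·Q_d = -2064.68. At p = 8.37, Q_d = 9427.77.
Ed = (dQ_d/dp)·(p/Q_d) = (-2064.68) × (8.37/9427.77) = -1.8330…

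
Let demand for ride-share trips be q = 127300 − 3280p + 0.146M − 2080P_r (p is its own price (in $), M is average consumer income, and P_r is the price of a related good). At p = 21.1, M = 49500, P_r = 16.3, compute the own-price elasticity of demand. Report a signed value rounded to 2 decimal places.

At the given values, q = 127300 − 3280(21.1) + 0.146(49500) − 2080(16.3) = 31415.
∂q/∂p = −3280.
E = (-3280) × (21.1/31415) = -2.2030…

-2.20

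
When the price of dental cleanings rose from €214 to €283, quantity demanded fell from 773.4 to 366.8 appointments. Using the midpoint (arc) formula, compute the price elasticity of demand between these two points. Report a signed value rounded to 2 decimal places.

%ΔQ = (366.8 − 773.4) / [(773.4 + 366.8)/2] = -406.6/570.1 = -0.713208…
%ΔP = (283 − 214) / [(214 + 283)/2] = 69/248.5 = 0.277665…
Arc Ed = %ΔQ / %ΔP = (-406.6/570.1) / (69/248.5) = -2.5685…

-2.57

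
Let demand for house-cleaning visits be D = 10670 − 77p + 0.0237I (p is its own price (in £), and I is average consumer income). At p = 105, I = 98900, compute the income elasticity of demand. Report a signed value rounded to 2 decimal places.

At the given values, D = 10670 − 77(105) + 0.0237(98900) = 4928.93.
∂D/∂I = 0.0237.
E = (0.0237) × (98900/4928.93) = 0.4755…

0.48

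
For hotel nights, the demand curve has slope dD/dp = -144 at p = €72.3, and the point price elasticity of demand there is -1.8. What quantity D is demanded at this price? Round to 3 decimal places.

5784.000

Ed = (dD/dp)·(p/D) ⇒ D = (dD/dp)·p/Ed = (-144)·72.3/(-1.8) = 5784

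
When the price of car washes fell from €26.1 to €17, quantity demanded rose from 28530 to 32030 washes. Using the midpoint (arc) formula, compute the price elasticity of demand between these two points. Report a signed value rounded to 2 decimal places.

%ΔQ = (32030 − 28530) / [(28530 + 32030)/2] = 3500/30280 = 0.115587…
%ΔP = (17 − 26.1) / [(26.1 + 17)/2] = -9.1/21.55 = -0.422273…
Arc Ed = %ΔQ / %ΔP = (3500/30280) / (-9.1/21.55) = -0.2737…

-0.27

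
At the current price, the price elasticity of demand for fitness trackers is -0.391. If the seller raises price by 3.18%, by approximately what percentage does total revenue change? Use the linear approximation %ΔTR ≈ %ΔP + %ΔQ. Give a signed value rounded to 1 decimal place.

%ΔQ ≈ Ed × %ΔP = (-0.391) × (+3.18%) = -1.2434%
%ΔTR ≈ %ΔP + %ΔQ = (+3.18%) + (-1.2434%) = +1.9366%

+1.9%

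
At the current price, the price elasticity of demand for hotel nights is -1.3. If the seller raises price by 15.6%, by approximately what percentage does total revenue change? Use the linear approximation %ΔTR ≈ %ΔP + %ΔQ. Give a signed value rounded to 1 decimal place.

%ΔQ ≈ Ed × %ΔP = (-1.3) × (+15.6%) = -20.2800%
%ΔTR ≈ %ΔP + %ΔQ = (+15.6%) + (-20.2800%) = -4.6800%

-4.7%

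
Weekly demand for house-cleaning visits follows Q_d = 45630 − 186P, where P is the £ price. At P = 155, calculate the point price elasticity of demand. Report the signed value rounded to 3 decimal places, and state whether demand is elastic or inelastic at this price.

dQ_d/dP = −186. At P = 155, Q_d = 45630 − 186(155) = 16800.
Ed = (dQ_d/dP)·(P/Q_d) = −186 × (155/16800) = -1.71607…
|Ed| = 1.716 > 1, so demand is elastic.

-1.716; elastic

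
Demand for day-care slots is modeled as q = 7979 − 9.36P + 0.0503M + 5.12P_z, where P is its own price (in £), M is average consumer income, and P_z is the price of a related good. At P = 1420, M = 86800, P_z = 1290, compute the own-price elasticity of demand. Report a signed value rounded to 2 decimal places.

At the given values, q = 7979 − 9.36(1420) + 0.0503(86800) + 5.12(1290) = 5658.64.
∂q/∂P = −9.36.
E = (-9.36) × (1420/5658.64) = -2.3488…

-2.35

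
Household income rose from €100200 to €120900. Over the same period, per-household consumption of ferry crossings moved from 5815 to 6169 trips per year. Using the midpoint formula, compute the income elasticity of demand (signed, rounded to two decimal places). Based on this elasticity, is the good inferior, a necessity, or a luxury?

0.32; necessity

%ΔQ = (6169 − 5815)/[( 5815 + 6169)/2] = 354/5992 = 0.059078…
%ΔIncome = (120900 − 100200)/[( 100200 + 120900)/2] = 20700/110550 = 0.187245…
E_income = (354/5992) / (20700/110550) = 0.3155…
0 < E_income < 1 ⇒ normal good, necessity.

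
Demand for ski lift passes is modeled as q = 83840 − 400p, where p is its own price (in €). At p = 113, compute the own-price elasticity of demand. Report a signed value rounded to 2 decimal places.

-1.17

At the given values, q = 83840 − 400(113) = 38640.
∂q/∂p = −400.
E = (-400) × (113/38640) = -1.1697…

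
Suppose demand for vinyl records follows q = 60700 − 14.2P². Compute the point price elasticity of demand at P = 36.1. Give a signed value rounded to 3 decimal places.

dq/dP = −2·14.2·P = -1025.24. At P = 36.1, q = 42194.418.
Ed = (dq/dP)·(P/q) = (-1025.24) × (36.1/42194.418) = -0.87715…

-0.877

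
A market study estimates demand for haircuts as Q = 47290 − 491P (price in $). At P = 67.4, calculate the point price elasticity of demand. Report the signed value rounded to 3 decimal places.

-2.331

dQ/dP = −491. At P = 67.4, Q = 47290 − 491(67.4) = 14196.6.
Ed = (dQ/dP)·(P/Q) = −491 × (67.4/14196.6) = -2.33107…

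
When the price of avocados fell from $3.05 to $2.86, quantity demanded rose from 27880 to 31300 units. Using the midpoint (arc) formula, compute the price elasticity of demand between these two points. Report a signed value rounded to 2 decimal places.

-1.80

%ΔQ = (31300 − 27880) / [(27880 + 31300)/2] = 3420/29590 = 0.115579…
%ΔP = (2.86 − 3.05) / [(3.05 + 2.86)/2] = -0.19/2.955 = -0.064297…
Arc Ed = %ΔQ / %ΔP = (3420/29590) / (-0.19/2.955) = -1.7975…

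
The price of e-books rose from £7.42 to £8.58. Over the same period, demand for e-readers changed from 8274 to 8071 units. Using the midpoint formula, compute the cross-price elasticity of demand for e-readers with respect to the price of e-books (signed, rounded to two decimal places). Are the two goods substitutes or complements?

%ΔQ_{e-readers} = (8071 − 8274)/avg = -203/8172.5 = -0.024839…
%ΔP_{e-books} = (8.58 − 7.42)/avg = 1.16/8 = 0.145
E_cross = (-203/8172.5) / (1.16/8) = -0.1713…
E_cross < 0 ⇒ the goods are complements.

-0.17; complements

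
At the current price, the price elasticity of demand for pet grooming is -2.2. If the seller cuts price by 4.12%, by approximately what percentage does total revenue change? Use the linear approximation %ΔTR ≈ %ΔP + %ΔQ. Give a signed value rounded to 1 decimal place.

+4.9%

%ΔQ ≈ Ed × %ΔP = (-2.2) × (-4.12%) = +9.0640%
%ΔTR ≈ %ΔP + %ΔQ = (-4.12%) + (+9.0640%) = +4.9440%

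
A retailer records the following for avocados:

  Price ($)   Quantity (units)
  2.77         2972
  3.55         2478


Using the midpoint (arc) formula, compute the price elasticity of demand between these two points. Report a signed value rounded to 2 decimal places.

-0.73

%ΔQ = (2478 − 2972) / [(2972 + 2478)/2] = -494/2725 = -0.181284…
%ΔP = (3.55 − 2.77) / [(2.77 + 3.55)/2] = 0.78/3.16 = 0.246835…
Arc Ed = %ΔQ / %ΔP = (-494/2725) / (0.78/3.16) = -0.7344…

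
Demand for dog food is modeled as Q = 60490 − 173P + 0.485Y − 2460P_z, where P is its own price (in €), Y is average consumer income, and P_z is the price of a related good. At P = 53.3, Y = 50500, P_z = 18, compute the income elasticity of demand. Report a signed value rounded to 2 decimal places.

0.78

At the given values, Q = 60490 − 173(53.3) + 0.485(50500) − 2460(18) = 31481.6.
∂Q/∂Y = 0.485.
E = (0.485) × (50500/31481.6) = 0.7779…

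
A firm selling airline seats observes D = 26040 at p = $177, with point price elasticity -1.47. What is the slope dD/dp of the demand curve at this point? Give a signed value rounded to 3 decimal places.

-216.264

Ed = (dD/dp)·(p/D) ⇒ dD/dp = Ed·D/p = (-1.47)·26040/177 = -216.26440…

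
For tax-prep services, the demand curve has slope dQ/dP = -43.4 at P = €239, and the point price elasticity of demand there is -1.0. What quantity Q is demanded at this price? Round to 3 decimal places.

Ed = (dQ/dP)·(P/Q) ⇒ Q = (dQ/dP)·P/Ed = (-43.4)·239/(-1.0) = 10372.6

10372.600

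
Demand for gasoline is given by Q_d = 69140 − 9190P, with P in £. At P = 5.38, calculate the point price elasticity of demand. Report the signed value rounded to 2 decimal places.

-2.51

dQ_d/dP = −9190. At P = 5.38, Q_d = 69140 − 9190(5.38) = 19697.8.
Ed = (dQ_d/dP)·(P/Q_d) = −9190 × (5.38/19697.8) = -2.5100…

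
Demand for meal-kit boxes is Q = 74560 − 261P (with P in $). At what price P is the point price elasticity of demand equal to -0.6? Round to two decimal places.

Ed = −261P/(74560 − 261P). Set this equal to -0.6:
261P = 0.6·(74560 − 261P) ⇒ 261P(1 + 0.6) = 0.6·74560
P = 0.6·74560 / (261·1.6) = 107.1264…

107.13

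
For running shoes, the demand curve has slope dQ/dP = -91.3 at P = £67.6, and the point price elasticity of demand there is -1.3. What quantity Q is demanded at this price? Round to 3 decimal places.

Ed = (dQ/dP)·(P/Q) ⇒ Q = (dQ/dP)·P/Ed = (-91.3)·67.6/(-1.3) = 4747.6

4747.600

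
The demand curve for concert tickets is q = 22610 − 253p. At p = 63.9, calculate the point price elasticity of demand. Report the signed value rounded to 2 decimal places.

dq/dp = −253. At p = 63.9, q = 22610 − 253(63.9) = 6443.3.
Ed = (dq/dp)·(p/q) = −253 × (63.9/6443.3) = -2.5090…

-2.51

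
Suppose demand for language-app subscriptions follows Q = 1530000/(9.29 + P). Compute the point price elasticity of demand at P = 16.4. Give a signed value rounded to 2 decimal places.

-0.64

dQ/dP = −1530000/(9.29 + P)² = -2318.27. At P = 16.4, Q = 59556.2.
Ed = (dQ/dP)·(P/Q) = (-2318.27) × (16.4/59556.2) = -0.6383…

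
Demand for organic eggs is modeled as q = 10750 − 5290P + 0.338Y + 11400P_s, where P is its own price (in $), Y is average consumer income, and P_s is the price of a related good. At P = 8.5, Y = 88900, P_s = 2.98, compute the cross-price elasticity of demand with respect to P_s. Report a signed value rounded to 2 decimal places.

1.14

At the given values, q = 10750 − 5290(8.5) + 0.338(88900) + 11400(2.98) = 29805.2.
∂q/∂P_s = 11400.
E = (11400) × (2.98/29805.2) = 1.1398…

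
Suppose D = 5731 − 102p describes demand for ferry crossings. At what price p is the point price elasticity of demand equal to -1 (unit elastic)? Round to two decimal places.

28.09

Ed = −102p/(5731 − 102p). Set this equal to -1:
102p = 1·(5731 − 102p) ⇒ 102p(1 + 1) = 1·5731
p = 1·5731 / (102·2) = 28.0931…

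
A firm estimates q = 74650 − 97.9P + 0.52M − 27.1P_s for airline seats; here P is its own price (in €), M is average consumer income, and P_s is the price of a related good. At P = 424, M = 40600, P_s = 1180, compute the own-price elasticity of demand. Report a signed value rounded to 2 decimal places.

-1.86

At the given values, q = 74650 − 97.9(424) + 0.52(40600) − 27.1(1180) = 22274.4.
∂q/∂P = −97.9.
E = (-97.9) × (424/22274.4) = -1.8635…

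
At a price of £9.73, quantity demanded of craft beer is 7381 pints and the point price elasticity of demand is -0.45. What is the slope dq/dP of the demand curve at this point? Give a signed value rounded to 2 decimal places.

Ed = (dq/dP)·(P/q) ⇒ dq/dP = Ed·q/P = (-0.45)·7381/9.73 = -341.3617…

-341.36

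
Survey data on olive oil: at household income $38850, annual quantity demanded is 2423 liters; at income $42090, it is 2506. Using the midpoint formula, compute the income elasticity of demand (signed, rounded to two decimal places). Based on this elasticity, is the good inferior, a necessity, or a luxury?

0.42; necessity

%ΔQ = (2506 − 2423)/[( 2423 + 2506)/2] = 83/2464.5 = 0.033678…
%ΔIncome = (42090 − 38850)/[( 38850 + 42090)/2] = 3240/40470 = 0.080059…
E_income = (83/2464.5) / (3240/40470) = 0.4206…
0 < E_income < 1 ⇒ normal good, necessity.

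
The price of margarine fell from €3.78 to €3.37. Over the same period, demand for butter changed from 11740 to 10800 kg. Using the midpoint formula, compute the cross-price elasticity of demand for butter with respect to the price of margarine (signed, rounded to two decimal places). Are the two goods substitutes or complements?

0.73; substitutes

%ΔQ_{butter} = (10800 − 11740)/avg = -940/11270 = -0.083407…
%ΔP_{margarine} = (3.37 − 3.78)/avg = -0.41/3.575 = -0.114685…
E_cross = (-940/11270) / (-0.41/3.575) = 0.7272…
E_cross > 0 ⇒ the goods are substitutes.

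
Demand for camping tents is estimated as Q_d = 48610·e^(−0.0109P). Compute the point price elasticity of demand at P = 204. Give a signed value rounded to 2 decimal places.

dQ_d/dP = −0.0109·Q_d = -57.3396. At P = 204, Q_d = 5260.52.
Ed = (dQ_d/dP)·(P/Q_d) = (-57.3396) × (204/5260.52) = -2.2236

-2.22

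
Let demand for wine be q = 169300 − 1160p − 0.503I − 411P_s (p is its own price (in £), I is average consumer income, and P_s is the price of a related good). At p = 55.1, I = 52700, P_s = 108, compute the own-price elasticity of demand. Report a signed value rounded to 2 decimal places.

-1.85

At the given values, q = 169300 − 1160(55.1) − 0.503(52700) − 411(108) = 34487.9.
∂q/∂p = −1160.
E = (-1160) × (55.1/34487.9) = -1.8532…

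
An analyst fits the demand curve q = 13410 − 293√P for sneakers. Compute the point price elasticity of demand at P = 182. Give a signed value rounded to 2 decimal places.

dq/dP = −293/(2√P) = -10.8593. At P = 182, q = 9457.21.
Ed = (dq/dP)·(P/q) = (-10.8593) × (182/9457.21) = -0.2089…

-0.21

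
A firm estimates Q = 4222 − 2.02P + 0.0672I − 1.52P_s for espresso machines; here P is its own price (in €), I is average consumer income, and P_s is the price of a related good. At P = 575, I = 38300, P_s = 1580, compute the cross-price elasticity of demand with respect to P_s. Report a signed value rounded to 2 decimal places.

-0.74

At the given values, Q = 4222 − 2.02(575) + 0.0672(38300) − 1.52(1580) = 3232.66.
∂Q/∂P_s = -1.52.
E = (-1.52) × (1580/3232.66) = -0.7429…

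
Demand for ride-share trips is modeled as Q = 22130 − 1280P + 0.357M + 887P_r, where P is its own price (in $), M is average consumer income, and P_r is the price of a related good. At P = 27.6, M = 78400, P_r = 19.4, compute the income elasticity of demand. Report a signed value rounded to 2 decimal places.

0.87

At the given values, Q = 22130 − 1280(27.6) + 0.357(78400) + 887(19.4) = 31998.6.
∂Q/∂M = 0.357.
E = (0.357) × (78400/31998.6) = 0.8746…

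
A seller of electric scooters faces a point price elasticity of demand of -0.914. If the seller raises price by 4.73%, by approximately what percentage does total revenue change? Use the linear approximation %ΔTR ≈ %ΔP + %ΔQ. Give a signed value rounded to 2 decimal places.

%ΔQ ≈ Ed × %ΔP = (-0.914) × (+4.73%) = -4.3232%
%ΔTR ≈ %ΔP + %ΔQ = (+4.73%) + (-4.3232%) = +0.4068%

+0.41%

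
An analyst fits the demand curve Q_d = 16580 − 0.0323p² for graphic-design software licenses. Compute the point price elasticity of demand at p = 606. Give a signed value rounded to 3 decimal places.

dQ_d/dp = −2·0.0323·p = -39.1476. At p = 606, Q_d = 4718.2772.
Ed = (dQ_d/dp)·(p/Q_d) = (-39.1476) × (606/4718.2772) = -5.02798…

-5.028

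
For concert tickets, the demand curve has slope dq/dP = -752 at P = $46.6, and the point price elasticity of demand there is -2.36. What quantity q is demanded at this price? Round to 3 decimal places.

14848.814

Ed = (dq/dP)·(P/q) ⇒ q = (dq/dP)·P/Ed = (-752)·46.6/(-2.36) = 14848.81355…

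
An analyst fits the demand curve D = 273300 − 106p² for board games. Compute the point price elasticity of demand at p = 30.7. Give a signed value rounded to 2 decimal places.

dD/dp = −2·106·p = -6508.4. At p = 30.7, D = 173396.06.
Ed = (dD/dp)·(p/D) = (-6508.4) × (30.7/173396.06) = -1.1523…

-1.15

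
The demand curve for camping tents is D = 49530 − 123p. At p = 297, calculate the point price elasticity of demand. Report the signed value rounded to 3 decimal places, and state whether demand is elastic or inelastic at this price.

-2.810; elastic

dD/dp = −123. At p = 297, D = 49530 − 123(297) = 12999.
Ed = (dD/dp)·(p/D) = −123 × (297/12999) = -2.81029…
|Ed| = 2.810 > 1, so demand is elastic.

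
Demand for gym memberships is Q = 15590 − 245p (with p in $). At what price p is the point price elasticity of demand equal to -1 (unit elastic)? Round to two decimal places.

31.82

Ed = −245p/(15590 − 245p). Set this equal to -1:
245p = 1·(15590 − 245p) ⇒ 245p(1 + 1) = 1·15590
p = 1·15590 / (245·2) = 31.8163…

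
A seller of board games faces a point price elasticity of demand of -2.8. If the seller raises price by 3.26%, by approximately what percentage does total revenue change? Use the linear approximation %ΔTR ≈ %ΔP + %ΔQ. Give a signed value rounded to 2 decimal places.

-5.87%

%ΔQ ≈ Ed × %ΔP = (-2.8) × (+3.26%) = -9.1280%
%ΔTR ≈ %ΔP + %ΔQ = (+3.26%) + (-9.1280%) = -5.8680%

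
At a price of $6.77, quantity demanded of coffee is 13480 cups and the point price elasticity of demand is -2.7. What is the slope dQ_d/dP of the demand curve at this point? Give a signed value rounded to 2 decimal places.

-5376.07

Ed = (dQ_d/dP)·(P/Q_d) ⇒ dQ_d/dP = Ed·Q_d/P = (-2.7)·13480/6.77 = -5376.0709…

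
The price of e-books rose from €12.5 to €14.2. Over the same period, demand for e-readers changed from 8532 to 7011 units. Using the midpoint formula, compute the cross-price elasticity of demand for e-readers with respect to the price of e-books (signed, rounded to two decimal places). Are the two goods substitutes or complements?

%ΔQ_{e-readers} = (7011 − 8532)/avg = -1521/7771.5 = -0.195715…
%ΔP_{e-books} = (14.2 − 12.5)/avg = 1.7/13.35 = 0.127340…
E_cross = (-1521/7771.5) / (1.7/13.35) = -1.5369…
E_cross < 0 ⇒ the goods are complements.

-1.54; complements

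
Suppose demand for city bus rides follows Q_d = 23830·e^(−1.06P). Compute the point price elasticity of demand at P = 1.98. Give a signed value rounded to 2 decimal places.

-2.10

dQ_d/dP = −1.06·Q_d = -3096.94. At P = 1.98, Q_d = 2921.64.
Ed = (dQ_d/dP)·(P/Q_d) = (-3096.94) × (1.98/2921.64) = -2.0988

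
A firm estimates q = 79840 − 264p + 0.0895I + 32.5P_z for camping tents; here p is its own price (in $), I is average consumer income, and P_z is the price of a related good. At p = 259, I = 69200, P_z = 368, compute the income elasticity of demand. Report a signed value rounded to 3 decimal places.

At the given values, q = 79840 − 264(259) + 0.0895(69200) + 32.5(368) = 29617.4.
∂q/∂I = 0.0895.
E = (0.0895) × (69200/29617.4) = 0.20911…

0.209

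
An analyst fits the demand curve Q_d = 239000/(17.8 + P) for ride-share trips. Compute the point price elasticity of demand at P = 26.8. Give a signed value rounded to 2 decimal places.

dQ_d/dP = −239000/(17.8 + P)² = -120.151. At P = 26.8, Q_d = 5358.74.
Ed = (dQ_d/dP)·(P/Q_d) = (-120.151) × (26.8/5358.74) = -0.6008…

-0.60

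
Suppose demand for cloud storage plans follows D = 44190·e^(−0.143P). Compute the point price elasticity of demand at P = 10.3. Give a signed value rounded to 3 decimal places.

dD/dP = −0.143·D = -1448.73. At P = 10.3, D = 10131.
Ed = (dD/dP)·(P/D) = (-1448.73) × (10.3/10131) = -1.4729

-1.473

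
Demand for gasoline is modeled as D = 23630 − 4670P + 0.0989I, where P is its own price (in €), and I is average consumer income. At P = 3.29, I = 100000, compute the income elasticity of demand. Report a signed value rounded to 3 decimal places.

0.545

At the given values, D = 23630 − 4670(3.29) + 0.0989(100000) = 18155.7.
∂D/∂I = 0.0989.
E = (0.0989) × (100000/18155.7) = 0.54473…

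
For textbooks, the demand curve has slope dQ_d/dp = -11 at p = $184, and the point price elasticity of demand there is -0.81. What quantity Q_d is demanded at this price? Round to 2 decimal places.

2498.77

Ed = (dQ_d/dp)·(p/Q_d) ⇒ Q_d = (dQ_d/dp)·p/Ed = (-11)·184/(-0.81) = 2498.7654…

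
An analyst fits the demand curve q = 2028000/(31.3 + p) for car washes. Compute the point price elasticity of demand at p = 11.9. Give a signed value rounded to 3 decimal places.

-0.275

dq/dp = −2028000/(31.3 + p)² = -1086.68. At p = 11.9, q = 46944.4.
Ed = (dq/dp)·(p/q) = (-1086.68) × (11.9/46944.4) = -0.27546…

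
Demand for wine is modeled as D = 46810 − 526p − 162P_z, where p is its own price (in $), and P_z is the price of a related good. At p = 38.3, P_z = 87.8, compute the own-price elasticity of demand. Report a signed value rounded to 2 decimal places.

-1.62

At the given values, D = 46810 − 526(38.3) − 162(87.8) = 12440.6.
∂D/∂p = −526.
E = (-526) × (38.3/12440.6) = -1.6193…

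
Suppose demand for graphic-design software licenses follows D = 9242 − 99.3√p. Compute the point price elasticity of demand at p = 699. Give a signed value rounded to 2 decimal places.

-0.20

dD/dp = −99.3/(2√p) = -1.87794. At p = 699, D = 6616.65.
Ed = (dD/dp)·(p/D) = (-1.87794) × (699/6616.65) = -0.1983…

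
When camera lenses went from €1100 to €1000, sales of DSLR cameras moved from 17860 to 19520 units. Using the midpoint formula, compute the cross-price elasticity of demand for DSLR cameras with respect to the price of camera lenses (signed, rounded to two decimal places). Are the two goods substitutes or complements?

-0.93; complements

%ΔQ_{DSLR cameras} = (19520 − 17860)/avg = 1660/18690 = 0.088817…
%ΔP_{camera lenses} = (1000 − 1100)/avg = -100/1050 = -0.095238…
E_cross = (1660/18690) / (-100/1050) = -0.9325…
E_cross < 0 ⇒ the goods are complements.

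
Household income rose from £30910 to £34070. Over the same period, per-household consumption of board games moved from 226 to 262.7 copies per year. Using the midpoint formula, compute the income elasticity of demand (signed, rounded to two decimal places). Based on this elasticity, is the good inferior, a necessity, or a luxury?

1.54; luxury

%ΔQ = (262.7 − 226)/[( 226 + 262.7)/2] = 36.7/244.35 = 0.150194…
%ΔIncome = (34070 − 30910)/[( 30910 + 34070)/2] = 3160/32490 = 0.097260…
E_income = (36.7/244.35) / (3160/32490) = 1.5442…
E_income > 1 ⇒ normal good, luxury.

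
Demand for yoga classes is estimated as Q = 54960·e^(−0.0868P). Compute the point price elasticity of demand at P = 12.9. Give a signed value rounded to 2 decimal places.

-1.12

dQ/dP = −0.0868·Q = -1556.96. At P = 12.9, Q = 17937.4.
Ed = (dQ/dP)·(P/Q) = (-1556.96) × (12.9/17937.4) = -1.1197…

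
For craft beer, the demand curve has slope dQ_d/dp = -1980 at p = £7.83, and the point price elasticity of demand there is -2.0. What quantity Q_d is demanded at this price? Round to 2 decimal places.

Ed = (dQ_d/dp)·(p/Q_d) ⇒ Q_d = (dQ_d/dp)·p/Ed = (-1980)·7.83/(-2.0) = 7751.7

7751.70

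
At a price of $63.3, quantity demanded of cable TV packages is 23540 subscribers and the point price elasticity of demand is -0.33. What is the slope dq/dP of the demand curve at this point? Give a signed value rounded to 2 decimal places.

-122.72

Ed = (dq/dP)·(P/q) ⇒ dq/dP = Ed·q/P = (-0.33)·23540/63.3 = -122.7203…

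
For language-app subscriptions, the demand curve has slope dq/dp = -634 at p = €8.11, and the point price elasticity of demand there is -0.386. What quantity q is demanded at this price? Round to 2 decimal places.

Ed = (dq/dp)·(p/q) ⇒ q = (dq/dp)·p/Ed = (-634)·8.11/(-0.386) = 13320.5699…

13320.57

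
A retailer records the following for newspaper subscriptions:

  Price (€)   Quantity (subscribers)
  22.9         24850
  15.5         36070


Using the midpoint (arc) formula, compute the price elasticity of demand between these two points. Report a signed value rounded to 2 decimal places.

-0.96

%ΔQ = (36070 − 24850) / [(24850 + 36070)/2] = 11220/30460 = 0.368351…
%ΔP = (15.5 − 22.9) / [(22.9 + 15.5)/2] = -7.4/19.2 = -0.385416…
Arc Ed = %ΔQ / %ΔP = (11220/30460) / (-7.4/19.2) = -0.9557…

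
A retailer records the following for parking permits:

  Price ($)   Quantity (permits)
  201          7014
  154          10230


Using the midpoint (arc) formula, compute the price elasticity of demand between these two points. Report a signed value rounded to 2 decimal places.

%ΔQ = (10230 − 7014) / [(7014 + 10230)/2] = 3216/8622 = 0.372999…
%ΔP = (154 − 201) / [(201 + 154)/2] = -47/177.5 = -0.264788…
Arc Ed = %ΔQ / %ΔP = (3216/8622) / (-47/177.5) = -1.4086…

-1.41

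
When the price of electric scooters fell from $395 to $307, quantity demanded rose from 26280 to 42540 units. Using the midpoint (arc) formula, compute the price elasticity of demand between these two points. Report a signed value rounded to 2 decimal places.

%ΔQ = (42540 − 26280) / [(26280 + 42540)/2] = 16260/34410 = 0.472537…
%ΔP = (307 − 395) / [(395 + 307)/2] = -88/351 = -0.250712…
Arc Ed = %ΔQ / %ΔP = (16260/34410) / (-88/351) = -1.8847…

-1.88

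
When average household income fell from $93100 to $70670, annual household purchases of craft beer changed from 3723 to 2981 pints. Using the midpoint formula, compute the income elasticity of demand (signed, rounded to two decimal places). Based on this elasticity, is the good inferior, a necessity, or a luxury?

%ΔQ = (2981 − 3723)/[( 3723 + 2981)/2] = -742/3352 = -0.221360…
%ΔIncome = (70670 − 93100)/[( 93100 + 70670)/2] = -22430/81885 = -0.273920…
E_income = (-742/3352) / (-22430/81885) = 0.8081…
0 < E_income < 1 ⇒ normal good, necessity.

0.81; necessity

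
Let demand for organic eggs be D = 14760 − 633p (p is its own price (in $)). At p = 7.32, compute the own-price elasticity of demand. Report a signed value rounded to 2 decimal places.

At the given values, D = 14760 − 633(7.32) = 10126.44.
∂D/∂p = −633.
E = (-633) × (7.32/10126.44) = -0.4575…

-0.46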